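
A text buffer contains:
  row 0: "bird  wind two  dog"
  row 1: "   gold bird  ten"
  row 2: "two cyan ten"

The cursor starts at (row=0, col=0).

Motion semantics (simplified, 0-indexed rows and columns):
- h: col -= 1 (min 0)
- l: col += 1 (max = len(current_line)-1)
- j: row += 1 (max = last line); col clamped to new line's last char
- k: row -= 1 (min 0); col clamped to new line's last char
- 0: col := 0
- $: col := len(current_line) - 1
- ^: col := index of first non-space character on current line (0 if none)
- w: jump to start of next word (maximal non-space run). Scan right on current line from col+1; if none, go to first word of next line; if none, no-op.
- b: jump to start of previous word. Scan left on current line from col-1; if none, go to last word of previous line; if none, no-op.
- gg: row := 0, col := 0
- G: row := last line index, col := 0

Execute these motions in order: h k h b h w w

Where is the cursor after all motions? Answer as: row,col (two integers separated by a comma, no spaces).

After 1 (h): row=0 col=0 char='b'
After 2 (k): row=0 col=0 char='b'
After 3 (h): row=0 col=0 char='b'
After 4 (b): row=0 col=0 char='b'
After 5 (h): row=0 col=0 char='b'
After 6 (w): row=0 col=6 char='w'
After 7 (w): row=0 col=11 char='t'

Answer: 0,11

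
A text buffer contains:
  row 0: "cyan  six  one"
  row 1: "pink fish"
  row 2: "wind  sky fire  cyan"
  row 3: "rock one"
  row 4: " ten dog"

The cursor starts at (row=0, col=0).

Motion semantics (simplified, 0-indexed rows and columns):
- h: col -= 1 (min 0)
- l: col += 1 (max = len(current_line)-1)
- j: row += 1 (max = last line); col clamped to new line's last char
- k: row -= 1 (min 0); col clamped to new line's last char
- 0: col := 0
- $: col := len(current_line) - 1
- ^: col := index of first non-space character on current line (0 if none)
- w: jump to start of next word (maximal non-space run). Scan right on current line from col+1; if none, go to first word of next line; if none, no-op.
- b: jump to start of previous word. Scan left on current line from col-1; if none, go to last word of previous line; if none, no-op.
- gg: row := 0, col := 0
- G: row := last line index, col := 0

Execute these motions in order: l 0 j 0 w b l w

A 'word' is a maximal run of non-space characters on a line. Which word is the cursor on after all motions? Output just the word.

After 1 (l): row=0 col=1 char='y'
After 2 (0): row=0 col=0 char='c'
After 3 (j): row=1 col=0 char='p'
After 4 (0): row=1 col=0 char='p'
After 5 (w): row=1 col=5 char='f'
After 6 (b): row=1 col=0 char='p'
After 7 (l): row=1 col=1 char='i'
After 8 (w): row=1 col=5 char='f'

Answer: fish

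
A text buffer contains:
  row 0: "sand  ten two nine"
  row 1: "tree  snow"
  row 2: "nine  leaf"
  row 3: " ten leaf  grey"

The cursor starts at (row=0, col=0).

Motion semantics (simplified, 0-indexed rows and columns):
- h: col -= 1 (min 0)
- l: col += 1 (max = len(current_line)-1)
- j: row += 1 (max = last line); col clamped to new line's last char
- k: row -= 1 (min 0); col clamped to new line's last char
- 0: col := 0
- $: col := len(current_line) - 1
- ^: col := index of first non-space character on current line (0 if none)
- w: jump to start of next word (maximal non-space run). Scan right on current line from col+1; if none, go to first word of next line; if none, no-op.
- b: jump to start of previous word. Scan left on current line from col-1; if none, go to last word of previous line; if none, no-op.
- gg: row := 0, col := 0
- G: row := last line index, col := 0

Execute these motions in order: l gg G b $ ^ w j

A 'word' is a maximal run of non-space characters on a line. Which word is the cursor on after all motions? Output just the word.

After 1 (l): row=0 col=1 char='a'
After 2 (gg): row=0 col=0 char='s'
After 3 (G): row=3 col=0 char='_'
After 4 (b): row=2 col=6 char='l'
After 5 ($): row=2 col=9 char='f'
After 6 (^): row=2 col=0 char='n'
After 7 (w): row=2 col=6 char='l'
After 8 (j): row=3 col=6 char='e'

Answer: leaf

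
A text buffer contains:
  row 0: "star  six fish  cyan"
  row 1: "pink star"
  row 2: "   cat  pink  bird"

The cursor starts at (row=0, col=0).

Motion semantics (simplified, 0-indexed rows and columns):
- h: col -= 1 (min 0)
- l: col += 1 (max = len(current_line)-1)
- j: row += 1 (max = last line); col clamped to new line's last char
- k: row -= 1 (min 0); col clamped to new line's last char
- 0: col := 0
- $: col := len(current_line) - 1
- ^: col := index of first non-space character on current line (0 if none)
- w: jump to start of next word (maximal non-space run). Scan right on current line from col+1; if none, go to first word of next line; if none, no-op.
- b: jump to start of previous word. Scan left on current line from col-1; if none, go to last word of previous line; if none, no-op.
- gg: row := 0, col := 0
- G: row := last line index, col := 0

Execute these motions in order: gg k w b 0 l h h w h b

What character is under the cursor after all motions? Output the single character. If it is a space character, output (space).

After 1 (gg): row=0 col=0 char='s'
After 2 (k): row=0 col=0 char='s'
After 3 (w): row=0 col=6 char='s'
After 4 (b): row=0 col=0 char='s'
After 5 (0): row=0 col=0 char='s'
After 6 (l): row=0 col=1 char='t'
After 7 (h): row=0 col=0 char='s'
After 8 (h): row=0 col=0 char='s'
After 9 (w): row=0 col=6 char='s'
After 10 (h): row=0 col=5 char='_'
After 11 (b): row=0 col=0 char='s'

Answer: s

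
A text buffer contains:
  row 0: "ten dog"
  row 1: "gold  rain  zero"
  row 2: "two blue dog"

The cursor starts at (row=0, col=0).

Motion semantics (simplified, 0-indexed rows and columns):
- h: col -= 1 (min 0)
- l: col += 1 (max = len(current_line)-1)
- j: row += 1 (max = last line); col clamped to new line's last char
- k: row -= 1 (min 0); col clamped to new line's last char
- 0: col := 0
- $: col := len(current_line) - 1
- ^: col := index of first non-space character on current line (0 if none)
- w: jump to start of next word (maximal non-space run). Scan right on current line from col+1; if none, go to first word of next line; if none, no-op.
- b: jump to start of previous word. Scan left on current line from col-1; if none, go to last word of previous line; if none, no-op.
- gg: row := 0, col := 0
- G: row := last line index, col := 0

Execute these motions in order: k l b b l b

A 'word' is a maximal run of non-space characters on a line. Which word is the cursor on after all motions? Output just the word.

After 1 (k): row=0 col=0 char='t'
After 2 (l): row=0 col=1 char='e'
After 3 (b): row=0 col=0 char='t'
After 4 (b): row=0 col=0 char='t'
After 5 (l): row=0 col=1 char='e'
After 6 (b): row=0 col=0 char='t'

Answer: ten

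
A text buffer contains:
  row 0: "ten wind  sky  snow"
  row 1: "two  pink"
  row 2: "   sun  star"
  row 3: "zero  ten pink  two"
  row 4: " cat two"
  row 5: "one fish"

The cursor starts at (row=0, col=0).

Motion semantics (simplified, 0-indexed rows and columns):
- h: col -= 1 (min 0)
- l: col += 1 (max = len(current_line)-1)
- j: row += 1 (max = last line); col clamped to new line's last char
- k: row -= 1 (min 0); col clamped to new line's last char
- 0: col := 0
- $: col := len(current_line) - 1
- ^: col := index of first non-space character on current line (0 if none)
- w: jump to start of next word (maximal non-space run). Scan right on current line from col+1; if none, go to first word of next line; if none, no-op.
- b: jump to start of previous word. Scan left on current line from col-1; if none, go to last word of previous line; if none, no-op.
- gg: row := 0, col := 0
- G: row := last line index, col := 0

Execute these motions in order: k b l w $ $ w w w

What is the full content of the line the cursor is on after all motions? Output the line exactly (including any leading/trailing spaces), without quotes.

After 1 (k): row=0 col=0 char='t'
After 2 (b): row=0 col=0 char='t'
After 3 (l): row=0 col=1 char='e'
After 4 (w): row=0 col=4 char='w'
After 5 ($): row=0 col=18 char='w'
After 6 ($): row=0 col=18 char='w'
After 7 (w): row=1 col=0 char='t'
After 8 (w): row=1 col=5 char='p'
After 9 (w): row=2 col=3 char='s'

Answer:    sun  star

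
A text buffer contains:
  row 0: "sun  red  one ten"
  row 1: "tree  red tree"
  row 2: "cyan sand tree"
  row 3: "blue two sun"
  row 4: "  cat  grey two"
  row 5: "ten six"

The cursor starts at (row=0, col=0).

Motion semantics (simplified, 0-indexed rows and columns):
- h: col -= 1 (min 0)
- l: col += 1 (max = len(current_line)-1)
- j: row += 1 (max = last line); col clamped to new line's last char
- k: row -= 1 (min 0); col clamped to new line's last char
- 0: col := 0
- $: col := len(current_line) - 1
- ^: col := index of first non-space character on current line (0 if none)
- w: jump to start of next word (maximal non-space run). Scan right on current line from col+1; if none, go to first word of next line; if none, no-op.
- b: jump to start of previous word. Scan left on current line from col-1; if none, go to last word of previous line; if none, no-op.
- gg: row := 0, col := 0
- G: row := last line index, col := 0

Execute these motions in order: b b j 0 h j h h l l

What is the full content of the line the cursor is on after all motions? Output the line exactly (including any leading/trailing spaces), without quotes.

Answer: cyan sand tree

Derivation:
After 1 (b): row=0 col=0 char='s'
After 2 (b): row=0 col=0 char='s'
After 3 (j): row=1 col=0 char='t'
After 4 (0): row=1 col=0 char='t'
After 5 (h): row=1 col=0 char='t'
After 6 (j): row=2 col=0 char='c'
After 7 (h): row=2 col=0 char='c'
After 8 (h): row=2 col=0 char='c'
After 9 (l): row=2 col=1 char='y'
After 10 (l): row=2 col=2 char='a'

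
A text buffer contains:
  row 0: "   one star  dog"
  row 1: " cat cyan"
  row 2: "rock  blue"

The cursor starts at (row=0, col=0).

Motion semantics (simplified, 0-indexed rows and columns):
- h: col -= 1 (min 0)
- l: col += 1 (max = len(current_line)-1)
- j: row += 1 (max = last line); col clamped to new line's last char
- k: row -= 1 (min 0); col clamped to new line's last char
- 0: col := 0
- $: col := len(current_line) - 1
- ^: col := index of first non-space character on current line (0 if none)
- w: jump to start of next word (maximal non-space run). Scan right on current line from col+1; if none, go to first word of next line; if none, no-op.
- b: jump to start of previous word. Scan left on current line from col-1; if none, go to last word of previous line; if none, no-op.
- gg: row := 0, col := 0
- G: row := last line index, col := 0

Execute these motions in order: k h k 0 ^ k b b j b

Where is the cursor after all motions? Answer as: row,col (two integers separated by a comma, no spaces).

Answer: 1,1

Derivation:
After 1 (k): row=0 col=0 char='_'
After 2 (h): row=0 col=0 char='_'
After 3 (k): row=0 col=0 char='_'
After 4 (0): row=0 col=0 char='_'
After 5 (^): row=0 col=3 char='o'
After 6 (k): row=0 col=3 char='o'
After 7 (b): row=0 col=3 char='o'
After 8 (b): row=0 col=3 char='o'
After 9 (j): row=1 col=3 char='t'
After 10 (b): row=1 col=1 char='c'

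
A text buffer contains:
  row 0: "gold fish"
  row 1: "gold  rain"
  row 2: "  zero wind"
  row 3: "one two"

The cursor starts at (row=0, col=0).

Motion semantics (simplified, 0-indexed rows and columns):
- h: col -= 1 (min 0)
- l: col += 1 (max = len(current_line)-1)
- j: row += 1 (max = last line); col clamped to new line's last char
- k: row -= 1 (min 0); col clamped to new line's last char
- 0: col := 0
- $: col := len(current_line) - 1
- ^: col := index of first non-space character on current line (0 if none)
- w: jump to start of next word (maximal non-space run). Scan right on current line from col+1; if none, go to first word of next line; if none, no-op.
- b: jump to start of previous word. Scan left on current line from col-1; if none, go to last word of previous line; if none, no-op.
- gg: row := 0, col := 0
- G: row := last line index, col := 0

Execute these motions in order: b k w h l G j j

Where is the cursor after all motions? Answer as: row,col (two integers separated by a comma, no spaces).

Answer: 3,0

Derivation:
After 1 (b): row=0 col=0 char='g'
After 2 (k): row=0 col=0 char='g'
After 3 (w): row=0 col=5 char='f'
After 4 (h): row=0 col=4 char='_'
After 5 (l): row=0 col=5 char='f'
After 6 (G): row=3 col=0 char='o'
After 7 (j): row=3 col=0 char='o'
After 8 (j): row=3 col=0 char='o'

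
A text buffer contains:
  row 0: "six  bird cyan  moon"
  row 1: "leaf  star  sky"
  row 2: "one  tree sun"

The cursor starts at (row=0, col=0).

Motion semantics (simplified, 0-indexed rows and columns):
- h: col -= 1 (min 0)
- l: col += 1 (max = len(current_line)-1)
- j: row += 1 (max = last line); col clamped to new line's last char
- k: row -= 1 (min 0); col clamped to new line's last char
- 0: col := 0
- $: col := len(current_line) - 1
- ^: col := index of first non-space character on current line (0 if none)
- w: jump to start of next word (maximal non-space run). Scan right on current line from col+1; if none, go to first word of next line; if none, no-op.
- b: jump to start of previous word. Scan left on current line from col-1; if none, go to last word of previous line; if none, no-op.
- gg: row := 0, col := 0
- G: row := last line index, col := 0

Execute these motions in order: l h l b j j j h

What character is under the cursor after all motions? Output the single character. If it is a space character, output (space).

Answer: o

Derivation:
After 1 (l): row=0 col=1 char='i'
After 2 (h): row=0 col=0 char='s'
After 3 (l): row=0 col=1 char='i'
After 4 (b): row=0 col=0 char='s'
After 5 (j): row=1 col=0 char='l'
After 6 (j): row=2 col=0 char='o'
After 7 (j): row=2 col=0 char='o'
After 8 (h): row=2 col=0 char='o'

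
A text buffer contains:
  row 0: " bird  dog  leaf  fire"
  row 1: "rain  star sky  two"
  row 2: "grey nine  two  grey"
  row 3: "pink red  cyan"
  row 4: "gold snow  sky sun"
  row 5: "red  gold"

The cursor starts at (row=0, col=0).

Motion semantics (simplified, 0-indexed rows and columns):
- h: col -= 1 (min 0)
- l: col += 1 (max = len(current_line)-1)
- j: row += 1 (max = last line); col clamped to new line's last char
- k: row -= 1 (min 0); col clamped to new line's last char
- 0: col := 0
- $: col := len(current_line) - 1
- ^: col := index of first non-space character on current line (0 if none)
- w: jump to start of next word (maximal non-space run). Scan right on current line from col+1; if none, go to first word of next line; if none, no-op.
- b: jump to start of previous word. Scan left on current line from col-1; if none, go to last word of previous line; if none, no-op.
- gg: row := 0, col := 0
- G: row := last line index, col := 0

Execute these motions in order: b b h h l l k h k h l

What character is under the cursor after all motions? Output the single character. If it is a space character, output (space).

Answer: b

Derivation:
After 1 (b): row=0 col=0 char='_'
After 2 (b): row=0 col=0 char='_'
After 3 (h): row=0 col=0 char='_'
After 4 (h): row=0 col=0 char='_'
After 5 (l): row=0 col=1 char='b'
After 6 (l): row=0 col=2 char='i'
After 7 (k): row=0 col=2 char='i'
After 8 (h): row=0 col=1 char='b'
After 9 (k): row=0 col=1 char='b'
After 10 (h): row=0 col=0 char='_'
After 11 (l): row=0 col=1 char='b'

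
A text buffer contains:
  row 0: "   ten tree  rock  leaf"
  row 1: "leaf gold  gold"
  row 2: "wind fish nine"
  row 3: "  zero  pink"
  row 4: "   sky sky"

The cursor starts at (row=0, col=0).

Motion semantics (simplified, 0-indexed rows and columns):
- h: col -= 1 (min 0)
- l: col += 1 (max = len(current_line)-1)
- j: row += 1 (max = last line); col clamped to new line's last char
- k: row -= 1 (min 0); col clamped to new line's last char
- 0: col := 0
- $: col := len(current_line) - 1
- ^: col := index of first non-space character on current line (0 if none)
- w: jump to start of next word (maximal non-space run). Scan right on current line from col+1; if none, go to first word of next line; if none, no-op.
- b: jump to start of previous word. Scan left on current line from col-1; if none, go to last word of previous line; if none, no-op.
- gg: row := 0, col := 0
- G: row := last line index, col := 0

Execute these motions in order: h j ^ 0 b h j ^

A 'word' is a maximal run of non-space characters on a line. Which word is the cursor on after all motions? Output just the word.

Answer: leaf

Derivation:
After 1 (h): row=0 col=0 char='_'
After 2 (j): row=1 col=0 char='l'
After 3 (^): row=1 col=0 char='l'
After 4 (0): row=1 col=0 char='l'
After 5 (b): row=0 col=19 char='l'
After 6 (h): row=0 col=18 char='_'
After 7 (j): row=1 col=14 char='d'
After 8 (^): row=1 col=0 char='l'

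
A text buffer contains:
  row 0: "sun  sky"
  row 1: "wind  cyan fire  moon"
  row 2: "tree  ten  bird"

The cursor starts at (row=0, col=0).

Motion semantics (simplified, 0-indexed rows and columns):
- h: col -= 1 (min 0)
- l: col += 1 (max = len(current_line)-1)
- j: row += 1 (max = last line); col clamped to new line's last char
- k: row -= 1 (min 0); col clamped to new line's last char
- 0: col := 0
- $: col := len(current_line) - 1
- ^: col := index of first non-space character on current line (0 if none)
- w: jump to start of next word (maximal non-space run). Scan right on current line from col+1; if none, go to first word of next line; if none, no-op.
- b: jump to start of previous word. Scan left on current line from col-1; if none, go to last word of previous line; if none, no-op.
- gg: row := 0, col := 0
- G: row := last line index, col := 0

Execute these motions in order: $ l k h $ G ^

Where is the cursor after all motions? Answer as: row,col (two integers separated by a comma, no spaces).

Answer: 2,0

Derivation:
After 1 ($): row=0 col=7 char='y'
After 2 (l): row=0 col=7 char='y'
After 3 (k): row=0 col=7 char='y'
After 4 (h): row=0 col=6 char='k'
After 5 ($): row=0 col=7 char='y'
After 6 (G): row=2 col=0 char='t'
After 7 (^): row=2 col=0 char='t'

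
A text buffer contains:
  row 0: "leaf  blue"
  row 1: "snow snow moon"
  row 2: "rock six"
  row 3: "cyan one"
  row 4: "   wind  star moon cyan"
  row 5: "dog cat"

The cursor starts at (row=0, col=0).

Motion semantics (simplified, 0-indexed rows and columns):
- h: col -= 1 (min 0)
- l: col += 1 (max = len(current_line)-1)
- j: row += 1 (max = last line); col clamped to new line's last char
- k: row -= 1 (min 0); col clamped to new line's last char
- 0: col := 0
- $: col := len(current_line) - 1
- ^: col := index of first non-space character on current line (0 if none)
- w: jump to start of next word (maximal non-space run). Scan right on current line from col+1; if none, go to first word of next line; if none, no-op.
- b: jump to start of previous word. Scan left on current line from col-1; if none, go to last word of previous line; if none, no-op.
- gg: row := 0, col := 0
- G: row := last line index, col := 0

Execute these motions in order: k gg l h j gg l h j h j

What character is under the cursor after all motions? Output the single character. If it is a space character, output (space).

Answer: r

Derivation:
After 1 (k): row=0 col=0 char='l'
After 2 (gg): row=0 col=0 char='l'
After 3 (l): row=0 col=1 char='e'
After 4 (h): row=0 col=0 char='l'
After 5 (j): row=1 col=0 char='s'
After 6 (gg): row=0 col=0 char='l'
After 7 (l): row=0 col=1 char='e'
After 8 (h): row=0 col=0 char='l'
After 9 (j): row=1 col=0 char='s'
After 10 (h): row=1 col=0 char='s'
After 11 (j): row=2 col=0 char='r'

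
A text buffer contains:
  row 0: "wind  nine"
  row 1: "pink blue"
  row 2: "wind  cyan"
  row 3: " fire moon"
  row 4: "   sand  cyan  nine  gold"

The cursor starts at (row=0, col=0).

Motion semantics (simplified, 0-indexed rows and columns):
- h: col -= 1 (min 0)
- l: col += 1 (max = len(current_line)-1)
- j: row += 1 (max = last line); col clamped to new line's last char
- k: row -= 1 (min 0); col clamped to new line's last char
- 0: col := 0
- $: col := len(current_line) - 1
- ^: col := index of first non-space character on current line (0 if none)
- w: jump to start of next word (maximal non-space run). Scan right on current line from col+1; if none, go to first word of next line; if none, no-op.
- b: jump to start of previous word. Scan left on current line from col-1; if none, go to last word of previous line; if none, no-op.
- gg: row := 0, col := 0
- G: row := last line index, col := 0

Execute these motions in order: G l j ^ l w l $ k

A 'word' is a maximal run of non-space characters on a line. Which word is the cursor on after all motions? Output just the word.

Answer: moon

Derivation:
After 1 (G): row=4 col=0 char='_'
After 2 (l): row=4 col=1 char='_'
After 3 (j): row=4 col=1 char='_'
After 4 (^): row=4 col=3 char='s'
After 5 (l): row=4 col=4 char='a'
After 6 (w): row=4 col=9 char='c'
After 7 (l): row=4 col=10 char='y'
After 8 ($): row=4 col=24 char='d'
After 9 (k): row=3 col=9 char='n'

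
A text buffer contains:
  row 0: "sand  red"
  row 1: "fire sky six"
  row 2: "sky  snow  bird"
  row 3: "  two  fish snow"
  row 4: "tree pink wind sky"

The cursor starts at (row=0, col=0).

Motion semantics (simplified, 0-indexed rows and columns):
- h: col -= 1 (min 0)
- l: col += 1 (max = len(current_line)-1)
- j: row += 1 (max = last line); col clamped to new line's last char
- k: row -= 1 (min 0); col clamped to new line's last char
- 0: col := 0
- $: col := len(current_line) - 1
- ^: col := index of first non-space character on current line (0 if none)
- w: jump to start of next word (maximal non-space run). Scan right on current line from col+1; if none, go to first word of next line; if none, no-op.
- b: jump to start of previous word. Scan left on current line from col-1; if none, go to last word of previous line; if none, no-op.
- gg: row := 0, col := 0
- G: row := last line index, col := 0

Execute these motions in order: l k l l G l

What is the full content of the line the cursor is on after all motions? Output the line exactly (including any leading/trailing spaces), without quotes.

After 1 (l): row=0 col=1 char='a'
After 2 (k): row=0 col=1 char='a'
After 3 (l): row=0 col=2 char='n'
After 4 (l): row=0 col=3 char='d'
After 5 (G): row=4 col=0 char='t'
After 6 (l): row=4 col=1 char='r'

Answer: tree pink wind sky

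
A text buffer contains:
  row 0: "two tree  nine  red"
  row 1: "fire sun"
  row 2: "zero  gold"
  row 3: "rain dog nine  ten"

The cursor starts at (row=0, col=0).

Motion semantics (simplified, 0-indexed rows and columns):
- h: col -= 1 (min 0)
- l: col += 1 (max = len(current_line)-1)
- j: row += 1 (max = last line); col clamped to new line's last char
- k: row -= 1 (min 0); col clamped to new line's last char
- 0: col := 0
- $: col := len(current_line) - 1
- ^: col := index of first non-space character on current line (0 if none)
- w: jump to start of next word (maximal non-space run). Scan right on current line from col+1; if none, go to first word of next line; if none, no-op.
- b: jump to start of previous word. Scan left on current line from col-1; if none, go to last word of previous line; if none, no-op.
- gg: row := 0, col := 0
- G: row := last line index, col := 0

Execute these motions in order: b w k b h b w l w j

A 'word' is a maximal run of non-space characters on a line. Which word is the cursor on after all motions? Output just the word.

After 1 (b): row=0 col=0 char='t'
After 2 (w): row=0 col=4 char='t'
After 3 (k): row=0 col=4 char='t'
After 4 (b): row=0 col=0 char='t'
After 5 (h): row=0 col=0 char='t'
After 6 (b): row=0 col=0 char='t'
After 7 (w): row=0 col=4 char='t'
After 8 (l): row=0 col=5 char='r'
After 9 (w): row=0 col=10 char='n'
After 10 (j): row=1 col=7 char='n'

Answer: sun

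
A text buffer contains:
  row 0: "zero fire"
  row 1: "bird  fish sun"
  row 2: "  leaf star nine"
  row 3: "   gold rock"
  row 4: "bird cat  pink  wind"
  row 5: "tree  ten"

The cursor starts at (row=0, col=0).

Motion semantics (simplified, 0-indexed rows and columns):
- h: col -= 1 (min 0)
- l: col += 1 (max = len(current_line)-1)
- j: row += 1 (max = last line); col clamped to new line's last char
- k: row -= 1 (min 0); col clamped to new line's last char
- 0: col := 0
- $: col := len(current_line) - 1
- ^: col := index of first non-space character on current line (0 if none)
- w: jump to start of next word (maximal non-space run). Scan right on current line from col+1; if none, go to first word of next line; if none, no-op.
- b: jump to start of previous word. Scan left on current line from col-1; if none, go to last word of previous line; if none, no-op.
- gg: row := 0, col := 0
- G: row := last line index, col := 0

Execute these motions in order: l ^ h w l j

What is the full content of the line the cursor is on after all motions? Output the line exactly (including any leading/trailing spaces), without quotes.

After 1 (l): row=0 col=1 char='e'
After 2 (^): row=0 col=0 char='z'
After 3 (h): row=0 col=0 char='z'
After 4 (w): row=0 col=5 char='f'
After 5 (l): row=0 col=6 char='i'
After 6 (j): row=1 col=6 char='f'

Answer: bird  fish sun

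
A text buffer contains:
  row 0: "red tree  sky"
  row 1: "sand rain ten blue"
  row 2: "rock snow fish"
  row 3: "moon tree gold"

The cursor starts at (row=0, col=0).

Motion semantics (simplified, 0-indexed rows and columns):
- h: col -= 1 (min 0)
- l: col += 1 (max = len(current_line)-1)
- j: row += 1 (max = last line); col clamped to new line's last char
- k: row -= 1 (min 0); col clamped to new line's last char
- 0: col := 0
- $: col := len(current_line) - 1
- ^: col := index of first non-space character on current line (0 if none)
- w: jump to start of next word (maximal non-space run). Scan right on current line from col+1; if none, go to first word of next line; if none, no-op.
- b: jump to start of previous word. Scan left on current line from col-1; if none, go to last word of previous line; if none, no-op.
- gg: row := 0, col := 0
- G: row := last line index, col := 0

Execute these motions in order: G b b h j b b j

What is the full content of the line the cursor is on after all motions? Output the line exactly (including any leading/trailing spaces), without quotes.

After 1 (G): row=3 col=0 char='m'
After 2 (b): row=2 col=10 char='f'
After 3 (b): row=2 col=5 char='s'
After 4 (h): row=2 col=4 char='_'
After 5 (j): row=3 col=4 char='_'
After 6 (b): row=3 col=0 char='m'
After 7 (b): row=2 col=10 char='f'
After 8 (j): row=3 col=10 char='g'

Answer: moon tree gold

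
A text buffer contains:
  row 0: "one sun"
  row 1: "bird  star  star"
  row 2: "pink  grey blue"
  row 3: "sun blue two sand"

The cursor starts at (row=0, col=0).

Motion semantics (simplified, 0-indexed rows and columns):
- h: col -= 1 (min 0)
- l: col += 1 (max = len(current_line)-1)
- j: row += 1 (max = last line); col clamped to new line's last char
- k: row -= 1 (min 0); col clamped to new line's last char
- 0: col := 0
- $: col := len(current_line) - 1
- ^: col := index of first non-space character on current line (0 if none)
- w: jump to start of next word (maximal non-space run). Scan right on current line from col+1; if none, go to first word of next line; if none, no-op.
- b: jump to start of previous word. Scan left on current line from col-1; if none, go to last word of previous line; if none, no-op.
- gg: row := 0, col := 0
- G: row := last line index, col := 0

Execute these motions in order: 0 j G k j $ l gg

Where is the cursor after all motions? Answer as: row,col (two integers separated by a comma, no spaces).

After 1 (0): row=0 col=0 char='o'
After 2 (j): row=1 col=0 char='b'
After 3 (G): row=3 col=0 char='s'
After 4 (k): row=2 col=0 char='p'
After 5 (j): row=3 col=0 char='s'
After 6 ($): row=3 col=16 char='d'
After 7 (l): row=3 col=16 char='d'
After 8 (gg): row=0 col=0 char='o'

Answer: 0,0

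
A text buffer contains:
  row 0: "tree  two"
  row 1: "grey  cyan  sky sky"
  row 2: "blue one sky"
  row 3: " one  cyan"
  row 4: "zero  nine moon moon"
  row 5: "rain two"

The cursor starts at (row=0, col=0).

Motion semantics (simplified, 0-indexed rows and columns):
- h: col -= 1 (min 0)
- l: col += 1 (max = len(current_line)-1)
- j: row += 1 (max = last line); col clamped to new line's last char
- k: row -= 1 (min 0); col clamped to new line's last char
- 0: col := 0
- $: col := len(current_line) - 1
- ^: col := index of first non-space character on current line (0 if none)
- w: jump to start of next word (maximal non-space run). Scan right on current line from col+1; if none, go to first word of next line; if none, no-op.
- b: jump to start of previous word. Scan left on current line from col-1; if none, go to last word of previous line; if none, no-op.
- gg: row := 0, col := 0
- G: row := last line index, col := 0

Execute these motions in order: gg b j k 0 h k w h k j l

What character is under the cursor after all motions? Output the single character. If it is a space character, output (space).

After 1 (gg): row=0 col=0 char='t'
After 2 (b): row=0 col=0 char='t'
After 3 (j): row=1 col=0 char='g'
After 4 (k): row=0 col=0 char='t'
After 5 (0): row=0 col=0 char='t'
After 6 (h): row=0 col=0 char='t'
After 7 (k): row=0 col=0 char='t'
After 8 (w): row=0 col=6 char='t'
After 9 (h): row=0 col=5 char='_'
After 10 (k): row=0 col=5 char='_'
After 11 (j): row=1 col=5 char='_'
After 12 (l): row=1 col=6 char='c'

Answer: c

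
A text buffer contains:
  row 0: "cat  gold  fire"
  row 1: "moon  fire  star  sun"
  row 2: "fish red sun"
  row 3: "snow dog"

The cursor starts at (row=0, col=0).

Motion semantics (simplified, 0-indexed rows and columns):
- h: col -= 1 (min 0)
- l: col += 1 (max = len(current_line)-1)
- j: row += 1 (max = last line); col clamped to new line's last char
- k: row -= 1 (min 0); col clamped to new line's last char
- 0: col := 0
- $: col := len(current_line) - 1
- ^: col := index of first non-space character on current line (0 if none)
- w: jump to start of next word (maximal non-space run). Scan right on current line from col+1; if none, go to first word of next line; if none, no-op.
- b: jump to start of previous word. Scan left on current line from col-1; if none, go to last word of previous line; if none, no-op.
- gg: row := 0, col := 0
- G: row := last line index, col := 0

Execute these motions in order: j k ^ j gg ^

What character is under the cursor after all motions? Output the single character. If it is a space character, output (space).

Answer: c

Derivation:
After 1 (j): row=1 col=0 char='m'
After 2 (k): row=0 col=0 char='c'
After 3 (^): row=0 col=0 char='c'
After 4 (j): row=1 col=0 char='m'
After 5 (gg): row=0 col=0 char='c'
After 6 (^): row=0 col=0 char='c'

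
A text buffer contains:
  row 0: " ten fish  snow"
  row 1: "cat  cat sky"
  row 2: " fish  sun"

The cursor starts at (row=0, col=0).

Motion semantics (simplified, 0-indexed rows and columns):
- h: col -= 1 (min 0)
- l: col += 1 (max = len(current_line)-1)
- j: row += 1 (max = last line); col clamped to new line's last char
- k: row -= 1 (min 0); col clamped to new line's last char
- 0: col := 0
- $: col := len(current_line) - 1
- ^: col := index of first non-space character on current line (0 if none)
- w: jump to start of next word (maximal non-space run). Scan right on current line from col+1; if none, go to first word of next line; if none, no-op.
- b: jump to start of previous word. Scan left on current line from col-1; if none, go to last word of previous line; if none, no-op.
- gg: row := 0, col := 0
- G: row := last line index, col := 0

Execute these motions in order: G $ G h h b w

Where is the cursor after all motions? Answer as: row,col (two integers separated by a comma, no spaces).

Answer: 2,1

Derivation:
After 1 (G): row=2 col=0 char='_'
After 2 ($): row=2 col=9 char='n'
After 3 (G): row=2 col=0 char='_'
After 4 (h): row=2 col=0 char='_'
After 5 (h): row=2 col=0 char='_'
After 6 (b): row=1 col=9 char='s'
After 7 (w): row=2 col=1 char='f'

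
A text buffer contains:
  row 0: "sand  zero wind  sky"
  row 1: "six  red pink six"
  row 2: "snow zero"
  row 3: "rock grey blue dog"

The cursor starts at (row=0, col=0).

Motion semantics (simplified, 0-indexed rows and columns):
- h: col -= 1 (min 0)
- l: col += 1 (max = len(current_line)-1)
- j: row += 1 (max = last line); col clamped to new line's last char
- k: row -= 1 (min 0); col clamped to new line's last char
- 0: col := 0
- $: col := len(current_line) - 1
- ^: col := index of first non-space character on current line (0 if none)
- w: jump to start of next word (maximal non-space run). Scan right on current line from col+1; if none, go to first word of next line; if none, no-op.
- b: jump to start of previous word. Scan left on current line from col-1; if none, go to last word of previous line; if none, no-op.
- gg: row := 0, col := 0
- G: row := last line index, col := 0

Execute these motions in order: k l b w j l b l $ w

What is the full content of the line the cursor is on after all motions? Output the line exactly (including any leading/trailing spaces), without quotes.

After 1 (k): row=0 col=0 char='s'
After 2 (l): row=0 col=1 char='a'
After 3 (b): row=0 col=0 char='s'
After 4 (w): row=0 col=6 char='z'
After 5 (j): row=1 col=6 char='e'
After 6 (l): row=1 col=7 char='d'
After 7 (b): row=1 col=5 char='r'
After 8 (l): row=1 col=6 char='e'
After 9 ($): row=1 col=16 char='x'
After 10 (w): row=2 col=0 char='s'

Answer: snow zero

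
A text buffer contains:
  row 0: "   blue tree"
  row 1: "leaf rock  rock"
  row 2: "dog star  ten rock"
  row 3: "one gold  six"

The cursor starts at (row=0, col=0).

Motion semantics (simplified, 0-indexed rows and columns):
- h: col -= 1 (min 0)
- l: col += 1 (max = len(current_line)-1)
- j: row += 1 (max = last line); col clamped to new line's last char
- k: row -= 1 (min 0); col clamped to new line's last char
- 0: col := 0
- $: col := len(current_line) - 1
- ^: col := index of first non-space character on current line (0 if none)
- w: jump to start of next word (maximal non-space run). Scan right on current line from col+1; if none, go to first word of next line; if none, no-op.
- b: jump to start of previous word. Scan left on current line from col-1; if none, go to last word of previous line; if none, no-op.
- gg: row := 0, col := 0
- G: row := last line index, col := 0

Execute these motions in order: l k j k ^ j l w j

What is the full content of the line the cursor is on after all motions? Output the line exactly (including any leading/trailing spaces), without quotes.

Answer: dog star  ten rock

Derivation:
After 1 (l): row=0 col=1 char='_'
After 2 (k): row=0 col=1 char='_'
After 3 (j): row=1 col=1 char='e'
After 4 (k): row=0 col=1 char='_'
After 5 (^): row=0 col=3 char='b'
After 6 (j): row=1 col=3 char='f'
After 7 (l): row=1 col=4 char='_'
After 8 (w): row=1 col=5 char='r'
After 9 (j): row=2 col=5 char='t'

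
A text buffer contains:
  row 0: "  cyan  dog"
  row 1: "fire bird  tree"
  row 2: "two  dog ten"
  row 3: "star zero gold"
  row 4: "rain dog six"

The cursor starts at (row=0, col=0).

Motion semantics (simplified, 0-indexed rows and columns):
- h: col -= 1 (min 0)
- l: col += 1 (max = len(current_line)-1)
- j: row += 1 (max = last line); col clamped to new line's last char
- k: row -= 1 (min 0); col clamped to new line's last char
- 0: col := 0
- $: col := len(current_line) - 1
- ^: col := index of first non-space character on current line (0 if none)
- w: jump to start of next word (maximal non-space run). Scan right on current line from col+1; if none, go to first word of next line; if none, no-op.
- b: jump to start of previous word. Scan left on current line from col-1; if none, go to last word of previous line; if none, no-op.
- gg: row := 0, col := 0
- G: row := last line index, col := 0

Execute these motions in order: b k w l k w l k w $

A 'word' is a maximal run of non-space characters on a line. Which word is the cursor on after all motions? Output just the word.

After 1 (b): row=0 col=0 char='_'
After 2 (k): row=0 col=0 char='_'
After 3 (w): row=0 col=2 char='c'
After 4 (l): row=0 col=3 char='y'
After 5 (k): row=0 col=3 char='y'
After 6 (w): row=0 col=8 char='d'
After 7 (l): row=0 col=9 char='o'
After 8 (k): row=0 col=9 char='o'
After 9 (w): row=1 col=0 char='f'
After 10 ($): row=1 col=14 char='e'

Answer: tree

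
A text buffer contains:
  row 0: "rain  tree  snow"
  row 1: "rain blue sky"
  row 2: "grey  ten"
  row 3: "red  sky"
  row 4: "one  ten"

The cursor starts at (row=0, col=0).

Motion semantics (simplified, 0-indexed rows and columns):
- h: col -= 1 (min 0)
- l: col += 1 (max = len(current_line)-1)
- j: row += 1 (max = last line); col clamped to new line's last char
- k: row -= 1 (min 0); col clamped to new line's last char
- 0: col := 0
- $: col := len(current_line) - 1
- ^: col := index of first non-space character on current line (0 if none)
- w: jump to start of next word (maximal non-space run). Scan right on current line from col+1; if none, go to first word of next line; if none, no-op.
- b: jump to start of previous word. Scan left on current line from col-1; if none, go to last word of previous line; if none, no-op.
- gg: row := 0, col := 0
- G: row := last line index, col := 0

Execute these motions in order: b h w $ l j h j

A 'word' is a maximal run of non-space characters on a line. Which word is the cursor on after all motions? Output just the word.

Answer: ten

Derivation:
After 1 (b): row=0 col=0 char='r'
After 2 (h): row=0 col=0 char='r'
After 3 (w): row=0 col=6 char='t'
After 4 ($): row=0 col=15 char='w'
After 5 (l): row=0 col=15 char='w'
After 6 (j): row=1 col=12 char='y'
After 7 (h): row=1 col=11 char='k'
After 8 (j): row=2 col=8 char='n'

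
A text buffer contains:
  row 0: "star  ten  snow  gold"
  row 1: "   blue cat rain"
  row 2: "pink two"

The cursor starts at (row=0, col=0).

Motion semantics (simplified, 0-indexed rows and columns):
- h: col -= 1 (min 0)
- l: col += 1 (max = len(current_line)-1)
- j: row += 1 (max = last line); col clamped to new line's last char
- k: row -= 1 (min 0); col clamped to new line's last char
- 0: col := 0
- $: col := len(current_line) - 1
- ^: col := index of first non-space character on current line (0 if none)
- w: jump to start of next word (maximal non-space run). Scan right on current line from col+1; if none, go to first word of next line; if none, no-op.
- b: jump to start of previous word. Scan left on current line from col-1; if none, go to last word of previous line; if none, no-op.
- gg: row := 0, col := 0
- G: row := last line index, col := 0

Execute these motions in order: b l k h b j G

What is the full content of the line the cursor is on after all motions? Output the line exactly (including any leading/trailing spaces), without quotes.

Answer: pink two

Derivation:
After 1 (b): row=0 col=0 char='s'
After 2 (l): row=0 col=1 char='t'
After 3 (k): row=0 col=1 char='t'
After 4 (h): row=0 col=0 char='s'
After 5 (b): row=0 col=0 char='s'
After 6 (j): row=1 col=0 char='_'
After 7 (G): row=2 col=0 char='p'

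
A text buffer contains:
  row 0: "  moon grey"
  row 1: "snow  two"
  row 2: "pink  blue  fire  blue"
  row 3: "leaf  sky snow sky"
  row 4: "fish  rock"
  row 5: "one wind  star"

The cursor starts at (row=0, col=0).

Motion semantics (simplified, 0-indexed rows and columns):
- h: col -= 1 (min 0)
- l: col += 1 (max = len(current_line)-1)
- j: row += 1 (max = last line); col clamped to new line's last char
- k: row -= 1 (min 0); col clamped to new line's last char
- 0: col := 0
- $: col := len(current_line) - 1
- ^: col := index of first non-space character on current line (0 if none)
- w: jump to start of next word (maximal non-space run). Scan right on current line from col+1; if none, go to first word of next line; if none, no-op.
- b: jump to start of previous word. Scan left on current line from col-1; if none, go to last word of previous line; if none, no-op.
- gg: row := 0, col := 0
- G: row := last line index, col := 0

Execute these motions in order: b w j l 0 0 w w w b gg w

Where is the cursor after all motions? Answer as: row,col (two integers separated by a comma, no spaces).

Answer: 0,2

Derivation:
After 1 (b): row=0 col=0 char='_'
After 2 (w): row=0 col=2 char='m'
After 3 (j): row=1 col=2 char='o'
After 4 (l): row=1 col=3 char='w'
After 5 (0): row=1 col=0 char='s'
After 6 (0): row=1 col=0 char='s'
After 7 (w): row=1 col=6 char='t'
After 8 (w): row=2 col=0 char='p'
After 9 (w): row=2 col=6 char='b'
After 10 (b): row=2 col=0 char='p'
After 11 (gg): row=0 col=0 char='_'
After 12 (w): row=0 col=2 char='m'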